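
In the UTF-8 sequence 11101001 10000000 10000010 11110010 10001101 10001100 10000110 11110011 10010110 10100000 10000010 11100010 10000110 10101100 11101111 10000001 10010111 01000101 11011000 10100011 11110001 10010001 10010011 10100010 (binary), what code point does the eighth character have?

Offset 0: leading byte 0xE9 = 11101001 → 3-byte char #1 = E9 80 82.
Offset 3: leading byte 0xF2 = 11110010 → 4-byte char #2 = F2 8D 8C 86.
Offset 7: leading byte 0xF3 = 11110011 → 4-byte char #3 = F3 96 A0 82.
Offset 11: leading byte 0xE2 = 11100010 → 3-byte char #4 = E2 86 AC.
Offset 14: leading byte 0xEF = 11101111 → 3-byte char #5 = EF 81 97.
Offset 17: leading byte 0x45 = 01000101 → 1-byte char #6 = 45.
Offset 18: leading byte 0xD8 = 11011000 → 2-byte char #7 = D8 A3.
Offset 20: leading byte 0xF1 = 11110001 → 4-byte char #8 = F1 91 93 A2.
Leading byte 0xF1 = 11110001 matches 11110xxx → 4-byte sequence.
Byte 1: 0xF1 = 11110001, payload 001 (3 bits).
Byte 2: 0x91 = 10010001 (10xxxxxx ✓), payload 010001.
Byte 3: 0x93 = 10010011 (10xxxxxx ✓), payload 010011.
Byte 4: 0xA2 = 10100010 (10xxxxxx ✓), payload 100010.
Concatenate: 001010001010011100010 = 0x514E2 (21 bits → U+514E2).

U+514E2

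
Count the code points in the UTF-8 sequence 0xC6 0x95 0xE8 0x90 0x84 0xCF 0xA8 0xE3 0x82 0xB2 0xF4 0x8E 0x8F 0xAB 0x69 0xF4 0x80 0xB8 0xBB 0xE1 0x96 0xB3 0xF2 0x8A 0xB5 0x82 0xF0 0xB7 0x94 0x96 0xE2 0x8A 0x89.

11

Byte at offset 0: 0xC6 = 11000110 → 2-byte char (#1). Advance 2.
Byte at offset 2: 0xE8 = 11101000 → 3-byte char (#2). Advance 3.
Byte at offset 5: 0xCF = 11001111 → 2-byte char (#3). Advance 2.
Byte at offset 7: 0xE3 = 11100011 → 3-byte char (#4). Advance 3.
Byte at offset 10: 0xF4 = 11110100 → 4-byte char (#5). Advance 4.
Byte at offset 14: 0x69 = 01101001 → 1-byte char (#6). Advance 1.
Byte at offset 15: 0xF4 = 11110100 → 4-byte char (#7). Advance 4.
Byte at offset 19: 0xE1 = 11100001 → 3-byte char (#8). Advance 3.
Byte at offset 22: 0xF2 = 11110010 → 4-byte char (#9). Advance 4.
Byte at offset 26: 0xF0 = 11110000 → 4-byte char (#10). Advance 4.
Byte at offset 30: 0xE2 = 11100010 → 3-byte char (#11). Advance 3.
Reached end at offset 33 after 11 code points.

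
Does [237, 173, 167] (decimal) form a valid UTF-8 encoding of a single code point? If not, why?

Structurally a 3-byte sequence; payload = 0xDB67.
But 0xDB67 is in U+D800–U+DFFF, the surrogate range. Surrogates are not Unicode scalar values and are forbidden in UTF-8.

invalid (encodes a surrogate (U+D800–U+DFFF))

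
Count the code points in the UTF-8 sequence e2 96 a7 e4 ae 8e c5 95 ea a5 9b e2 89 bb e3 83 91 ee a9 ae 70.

8

Byte at offset 0: 0xE2 = 11100010 → 3-byte char (#1). Advance 3.
Byte at offset 3: 0xE4 = 11100100 → 3-byte char (#2). Advance 3.
Byte at offset 6: 0xC5 = 11000101 → 2-byte char (#3). Advance 2.
Byte at offset 8: 0xEA = 11101010 → 3-byte char (#4). Advance 3.
Byte at offset 11: 0xE2 = 11100010 → 3-byte char (#5). Advance 3.
Byte at offset 14: 0xE3 = 11100011 → 3-byte char (#6). Advance 3.
Byte at offset 17: 0xEE = 11101110 → 3-byte char (#7). Advance 3.
Byte at offset 20: 0x70 = 01110000 → 1-byte char (#8). Advance 1.
Reached end at offset 21 after 8 code points.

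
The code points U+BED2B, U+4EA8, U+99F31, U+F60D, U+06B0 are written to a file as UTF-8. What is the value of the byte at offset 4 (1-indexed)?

1-indexed offset 4 is 0-indexed offset 3.
U+BED2B → 4-byte form F2 BE B4 AB at offsets 0–3.
Offset 3 falls in char 1's range; it's byte 4 of F2 BE B4 AB = 0xAB.

0xAB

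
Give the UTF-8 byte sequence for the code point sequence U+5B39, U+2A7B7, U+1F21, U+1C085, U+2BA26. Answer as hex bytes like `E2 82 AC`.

E5 AC B9 F0 AA 9E B7 E1 BC A1 F0 9C 82 85 F0 AB A8 A6

U+5B39: 3-byte form → E5 AC B9.
U+2A7B7: 4-byte form → F0 AA 9E B7.
U+1F21: 3-byte form → E1 BC A1.
U+1C085: 4-byte form → F0 9C 82 85.
U+2BA26: 4-byte form → F0 AB A8 A6.
Concatenated (18 bytes): E5 AC B9 F0 AA 9E B7 E1 BC A1 F0 9C 82 85 F0 AB A8 A6.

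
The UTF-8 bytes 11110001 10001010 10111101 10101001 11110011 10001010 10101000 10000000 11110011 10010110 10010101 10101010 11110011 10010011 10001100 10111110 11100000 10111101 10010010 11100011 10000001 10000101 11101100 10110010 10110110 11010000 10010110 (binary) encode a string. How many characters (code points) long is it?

Byte at offset 0: 0xF1 = 11110001 → 4-byte char (#1). Advance 4.
Byte at offset 4: 0xF3 = 11110011 → 4-byte char (#2). Advance 4.
Byte at offset 8: 0xF3 = 11110011 → 4-byte char (#3). Advance 4.
Byte at offset 12: 0xF3 = 11110011 → 4-byte char (#4). Advance 4.
Byte at offset 16: 0xE0 = 11100000 → 3-byte char (#5). Advance 3.
Byte at offset 19: 0xE3 = 11100011 → 3-byte char (#6). Advance 3.
Byte at offset 22: 0xEC = 11101100 → 3-byte char (#7). Advance 3.
Byte at offset 25: 0xD0 = 11010000 → 2-byte char (#8). Advance 2.
Reached end at offset 27 after 8 code points.

8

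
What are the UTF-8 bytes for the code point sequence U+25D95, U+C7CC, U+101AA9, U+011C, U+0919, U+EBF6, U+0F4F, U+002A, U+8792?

F0 A5 B6 95 EC 9F 8C F4 81 AA A9 C4 9C E0 A4 99 EE AF B6 E0 BD 8F 2A E8 9E 92

U+25D95: 4-byte form → F0 A5 B6 95.
U+C7CC: 3-byte form → EC 9F 8C.
U+101AA9: 4-byte form → F4 81 AA A9.
U+011C: 2-byte form → C4 9C.
U+0919: 3-byte form → E0 A4 99.
U+EBF6: 3-byte form → EE AF B6.
U+0F4F: 3-byte form → E0 BD 8F.
U+002A: 1-byte form → 2A.
U+8792: 3-byte form → E8 9E 92.
Concatenated (26 bytes): F0 A5 B6 95 EC 9F 8C F4 81 AA A9 C4 9C E0 A4 99 EE AF B6 E0 BD 8F 2A E8 9E 92.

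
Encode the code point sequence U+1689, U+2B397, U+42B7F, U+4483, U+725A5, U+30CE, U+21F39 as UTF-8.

U+1689: 3-byte form → E1 9A 89.
U+2B397: 4-byte form → F0 AB 8E 97.
U+42B7F: 4-byte form → F1 82 AD BF.
U+4483: 3-byte form → E4 92 83.
U+725A5: 4-byte form → F1 B2 96 A5.
U+30CE: 3-byte form → E3 83 8E.
U+21F39: 4-byte form → F0 A1 BC B9.
Concatenated (25 bytes): E1 9A 89 F0 AB 8E 97 F1 82 AD BF E4 92 83 F1 B2 96 A5 E3 83 8E F0 A1 BC B9.

E1 9A 89 F0 AB 8E 97 F1 82 AD BF E4 92 83 F1 B2 96 A5 E3 83 8E F0 A1 BC B9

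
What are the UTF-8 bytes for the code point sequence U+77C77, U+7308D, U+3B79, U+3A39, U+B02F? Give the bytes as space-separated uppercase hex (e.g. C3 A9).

F1 B7 B1 B7 F1 B3 82 8D E3 AD B9 E3 A8 B9 EB 80 AF

U+77C77: 4-byte form → F1 B7 B1 B7.
U+7308D: 4-byte form → F1 B3 82 8D.
U+3B79: 3-byte form → E3 AD B9.
U+3A39: 3-byte form → E3 A8 B9.
U+B02F: 3-byte form → EB 80 AF.
Concatenated (17 bytes): F1 B7 B1 B7 F1 B3 82 8D E3 AD B9 E3 A8 B9 EB 80 AF.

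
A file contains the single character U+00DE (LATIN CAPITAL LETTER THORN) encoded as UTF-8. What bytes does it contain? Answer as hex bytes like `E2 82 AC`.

C3 9E

U+00DE = 0xDE = 222 decimal. In range U+0080–U+07FF → 2-byte form: 110xxxxx 10xxxxxx.
Binary (11 bits): 00011011110.
Split 5+6: 00011 | 011110.
Byte 1: 11000011 = 0xC3.
Byte 2: 10011110 = 0x9E.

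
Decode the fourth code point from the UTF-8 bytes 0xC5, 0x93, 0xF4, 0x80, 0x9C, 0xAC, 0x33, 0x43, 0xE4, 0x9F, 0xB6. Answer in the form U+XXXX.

Offset 0: leading byte 0xC5 = 11000101 → 2-byte char #1 = C5 93.
Offset 2: leading byte 0xF4 = 11110100 → 4-byte char #2 = F4 80 9C AC.
Offset 6: leading byte 0x33 = 00110011 → 1-byte char #3 = 33.
Offset 7: leading byte 0x43 = 01000011 → 1-byte char #4 = 43.
Leading byte 0x43 = 01000011 matches 0xxxxxxx → 1-byte sequence.
Byte 1: 0x43 = 01000011, payload 1000011 (7 bits).
Concatenate: 1000011 = 0x43 (7 bits → U+0043).

U+0043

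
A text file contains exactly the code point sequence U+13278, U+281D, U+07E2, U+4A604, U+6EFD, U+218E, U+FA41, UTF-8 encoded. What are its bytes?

F0 93 89 B8 E2 A0 9D DF A2 F1 8A 98 84 E6 BB BD E2 86 8E EF A9 81

U+13278: 4-byte form → F0 93 89 B8.
U+281D: 3-byte form → E2 A0 9D.
U+07E2: 2-byte form → DF A2.
U+4A604: 4-byte form → F1 8A 98 84.
U+6EFD: 3-byte form → E6 BB BD.
U+218E: 3-byte form → E2 86 8E.
U+FA41: 3-byte form → EF A9 81.
Concatenated (22 bytes): F0 93 89 B8 E2 A0 9D DF A2 F1 8A 98 84 E6 BB BD E2 86 8E EF A9 81.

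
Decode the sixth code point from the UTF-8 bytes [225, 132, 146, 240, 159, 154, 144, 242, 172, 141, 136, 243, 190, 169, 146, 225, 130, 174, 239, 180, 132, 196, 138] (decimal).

U+FD04

Offset 0: leading byte 0xE1 = 11100001 → 3-byte char #1 = E1 84 92.
Offset 3: leading byte 0xF0 = 11110000 → 4-byte char #2 = F0 9F 9A 90.
Offset 7: leading byte 0xF2 = 11110010 → 4-byte char #3 = F2 AC 8D 88.
Offset 11: leading byte 0xF3 = 11110011 → 4-byte char #4 = F3 BE A9 92.
Offset 15: leading byte 0xE1 = 11100001 → 3-byte char #5 = E1 82 AE.
Offset 18: leading byte 0xEF = 11101111 → 3-byte char #6 = EF B4 84.
Leading byte 0xEF = 11101111 matches 1110xxxx → 3-byte sequence.
Byte 1: 0xEF = 11101111, payload 1111 (4 bits).
Byte 2: 0xB4 = 10110100 (10xxxxxx ✓), payload 110100.
Byte 3: 0x84 = 10000100 (10xxxxxx ✓), payload 000100.
Concatenate: 1111110100000100 = 0xFD04 (16 bits → U+FD04).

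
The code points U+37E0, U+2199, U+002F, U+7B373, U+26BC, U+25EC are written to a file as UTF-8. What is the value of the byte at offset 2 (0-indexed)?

0xA0

U+37E0 → 3-byte form E3 9F A0 at offsets 0–2.
Offset 2 falls in char 1's range; it's byte 3 of E3 9F A0 = 0xA0.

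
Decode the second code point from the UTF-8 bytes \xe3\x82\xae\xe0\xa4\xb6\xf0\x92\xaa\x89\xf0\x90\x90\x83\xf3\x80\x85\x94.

U+0936

Offset 0: leading byte 0xE3 = 11100011 → 3-byte char #1 = E3 82 AE.
Offset 3: leading byte 0xE0 = 11100000 → 3-byte char #2 = E0 A4 B6.
Leading byte 0xE0 = 11100000 matches 1110xxxx → 3-byte sequence.
Byte 1: 0xE0 = 11100000, payload 0000 (4 bits).
Byte 2: 0xA4 = 10100100 (10xxxxxx ✓), payload 100100.
Byte 3: 0xB6 = 10110110 (10xxxxxx ✓), payload 110110.
Concatenate: 0000100100110110 = 0x936 (16 bits → U+0936).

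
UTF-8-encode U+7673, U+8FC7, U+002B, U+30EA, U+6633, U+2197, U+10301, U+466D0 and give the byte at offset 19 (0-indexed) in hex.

U+7673 → 3-byte form E7 99 B3 at offsets 0–2.
U+8FC7 → 3-byte form E8 BF 87 at offsets 3–5.
U+002B → 1-byte form 2B at offsets 6–6.
U+30EA → 3-byte form E3 83 AA at offsets 7–9.
U+6633 → 3-byte form E6 98 B3 at offsets 10–12.
U+2197 → 3-byte form E2 86 97 at offsets 13–15.
U+10301 → 4-byte form F0 90 8C 81 at offsets 16–19.
Offset 19 falls in char 7's range; it's byte 4 of F0 90 8C 81 = 0x81.

0x81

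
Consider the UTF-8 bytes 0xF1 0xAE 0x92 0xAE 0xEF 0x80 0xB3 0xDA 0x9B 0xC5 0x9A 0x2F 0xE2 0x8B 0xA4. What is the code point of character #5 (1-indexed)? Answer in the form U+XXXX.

Offset 0: leading byte 0xF1 = 11110001 → 4-byte char #1 = F1 AE 92 AE.
Offset 4: leading byte 0xEF = 11101111 → 3-byte char #2 = EF 80 B3.
Offset 7: leading byte 0xDA = 11011010 → 2-byte char #3 = DA 9B.
Offset 9: leading byte 0xC5 = 11000101 → 2-byte char #4 = C5 9A.
Offset 11: leading byte 0x2F = 00101111 → 1-byte char #5 = 2F.
Leading byte 0x2F = 00101111 matches 0xxxxxxx → 1-byte sequence.
Byte 1: 0x2F = 00101111, payload 0101111 (7 bits).
Concatenate: 0101111 = 0x2F (7 bits → U+002F).

U+002F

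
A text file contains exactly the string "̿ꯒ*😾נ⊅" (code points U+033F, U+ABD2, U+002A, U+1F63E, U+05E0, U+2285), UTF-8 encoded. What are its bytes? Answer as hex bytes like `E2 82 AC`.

U+033F: 2-byte form → CC BF.
U+ABD2: 3-byte form → EA AF 92.
U+002A: 1-byte form → 2A.
U+1F63E: 4-byte form → F0 9F 98 BE.
U+05E0: 2-byte form → D7 A0.
U+2285: 3-byte form → E2 8A 85.
Concatenated (15 bytes): CC BF EA AF 92 2A F0 9F 98 BE D7 A0 E2 8A 85.

CC BF EA AF 92 2A F0 9F 98 BE D7 A0 E2 8A 85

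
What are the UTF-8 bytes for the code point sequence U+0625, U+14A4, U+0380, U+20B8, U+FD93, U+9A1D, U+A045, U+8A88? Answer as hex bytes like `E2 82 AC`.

D8 A5 E1 92 A4 CE 80 E2 82 B8 EF B6 93 E9 A8 9D EA 81 85 E8 AA 88

U+0625: 2-byte form → D8 A5.
U+14A4: 3-byte form → E1 92 A4.
U+0380: 2-byte form → CE 80.
U+20B8: 3-byte form → E2 82 B8.
U+FD93: 3-byte form → EF B6 93.
U+9A1D: 3-byte form → E9 A8 9D.
U+A045: 3-byte form → EA 81 85.
U+8A88: 3-byte form → E8 AA 88.
Concatenated (22 bytes): D8 A5 E1 92 A4 CE 80 E2 82 B8 EF B6 93 E9 A8 9D EA 81 85 E8 AA 88.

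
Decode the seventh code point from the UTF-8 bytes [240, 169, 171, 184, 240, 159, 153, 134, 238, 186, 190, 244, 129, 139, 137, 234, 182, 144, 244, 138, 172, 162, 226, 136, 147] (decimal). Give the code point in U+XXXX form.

U+2213

Offset 0: leading byte 0xF0 = 11110000 → 4-byte char #1 = F0 A9 AB B8.
Offset 4: leading byte 0xF0 = 11110000 → 4-byte char #2 = F0 9F 99 86.
Offset 8: leading byte 0xEE = 11101110 → 3-byte char #3 = EE BA BE.
Offset 11: leading byte 0xF4 = 11110100 → 4-byte char #4 = F4 81 8B 89.
Offset 15: leading byte 0xEA = 11101010 → 3-byte char #5 = EA B6 90.
Offset 18: leading byte 0xF4 = 11110100 → 4-byte char #6 = F4 8A AC A2.
Offset 22: leading byte 0xE2 = 11100010 → 3-byte char #7 = E2 88 93.
Leading byte 0xE2 = 11100010 matches 1110xxxx → 3-byte sequence.
Byte 1: 0xE2 = 11100010, payload 0010 (4 bits).
Byte 2: 0x88 = 10001000 (10xxxxxx ✓), payload 001000.
Byte 3: 0x93 = 10010011 (10xxxxxx ✓), payload 010011.
Concatenate: 0010001000010011 = 0x2213 (16 bits → U+2213).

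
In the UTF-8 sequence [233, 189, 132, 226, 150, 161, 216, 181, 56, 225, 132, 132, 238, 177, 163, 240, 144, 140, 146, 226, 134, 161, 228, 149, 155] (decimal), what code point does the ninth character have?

U+455B

Offset 0: leading byte 0xE9 = 11101001 → 3-byte char #1 = E9 BD 84.
Offset 3: leading byte 0xE2 = 11100010 → 3-byte char #2 = E2 96 A1.
Offset 6: leading byte 0xD8 = 11011000 → 2-byte char #3 = D8 B5.
Offset 8: leading byte 0x38 = 00111000 → 1-byte char #4 = 38.
Offset 9: leading byte 0xE1 = 11100001 → 3-byte char #5 = E1 84 84.
Offset 12: leading byte 0xEE = 11101110 → 3-byte char #6 = EE B1 A3.
Offset 15: leading byte 0xF0 = 11110000 → 4-byte char #7 = F0 90 8C 92.
Offset 19: leading byte 0xE2 = 11100010 → 3-byte char #8 = E2 86 A1.
Offset 22: leading byte 0xE4 = 11100100 → 3-byte char #9 = E4 95 9B.
Leading byte 0xE4 = 11100100 matches 1110xxxx → 3-byte sequence.
Byte 1: 0xE4 = 11100100, payload 0100 (4 bits).
Byte 2: 0x95 = 10010101 (10xxxxxx ✓), payload 010101.
Byte 3: 0x9B = 10011011 (10xxxxxx ✓), payload 011011.
Concatenate: 0100010101011011 = 0x455B (16 bits → U+455B).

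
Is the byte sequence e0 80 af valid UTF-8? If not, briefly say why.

Leading byte 0xE0 = 11100000 → 3-byte form.
Continuation bytes all match 10xxxxxx. Payload decodes to 0x2F.
But 0x2F < 0x800, the minimum for a 3-byte sequence — this is an overlong encoding.

invalid (overlong encoding)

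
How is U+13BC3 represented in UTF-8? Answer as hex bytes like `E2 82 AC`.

F0 93 AF 83

U+13BC3 = 0x13BC3 = 80835 decimal. In range U+10000–U+10FFFF → 4-byte form: 11110xxx 10xxxxxx 10xxxxxx 10xxxxxx.
Binary (21 bits): 000010011101111000011.
Split 3+6+6+6: 000 | 010011 | 101111 | 000011.
Byte 1: 11110000 = 0xF0.
Byte 2: 10010011 = 0x93.
Byte 3: 10101111 = 0xAF.
Byte 4: 10000011 = 0x83.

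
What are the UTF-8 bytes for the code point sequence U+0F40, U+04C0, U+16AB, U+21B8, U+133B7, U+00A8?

U+0F40: 3-byte form → E0 BD 80.
U+04C0: 2-byte form → D3 80.
U+16AB: 3-byte form → E1 9A AB.
U+21B8: 3-byte form → E2 86 B8.
U+133B7: 4-byte form → F0 93 8E B7.
U+00A8: 2-byte form → C2 A8.
Concatenated (17 bytes): E0 BD 80 D3 80 E1 9A AB E2 86 B8 F0 93 8E B7 C2 A8.

E0 BD 80 D3 80 E1 9A AB E2 86 B8 F0 93 8E B7 C2 A8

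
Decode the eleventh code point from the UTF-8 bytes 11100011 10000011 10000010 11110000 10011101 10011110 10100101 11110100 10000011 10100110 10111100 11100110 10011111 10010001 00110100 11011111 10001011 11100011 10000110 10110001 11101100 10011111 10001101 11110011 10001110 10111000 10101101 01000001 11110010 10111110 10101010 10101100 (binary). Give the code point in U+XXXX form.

Offset 0: leading byte 0xE3 = 11100011 → 3-byte char #1 = E3 83 82.
Offset 3: leading byte 0xF0 = 11110000 → 4-byte char #2 = F0 9D 9E A5.
Offset 7: leading byte 0xF4 = 11110100 → 4-byte char #3 = F4 83 A6 BC.
Offset 11: leading byte 0xE6 = 11100110 → 3-byte char #4 = E6 9F 91.
Offset 14: leading byte 0x34 = 00110100 → 1-byte char #5 = 34.
Offset 15: leading byte 0xDF = 11011111 → 2-byte char #6 = DF 8B.
Offset 17: leading byte 0xE3 = 11100011 → 3-byte char #7 = E3 86 B1.
Offset 20: leading byte 0xEC = 11101100 → 3-byte char #8 = EC 9F 8D.
Offset 23: leading byte 0xF3 = 11110011 → 4-byte char #9 = F3 8E B8 AD.
Offset 27: leading byte 0x41 = 01000001 → 1-byte char #10 = 41.
Offset 28: leading byte 0xF2 = 11110010 → 4-byte char #11 = F2 BE AA AC.
Leading byte 0xF2 = 11110010 matches 11110xxx → 4-byte sequence.
Byte 1: 0xF2 = 11110010, payload 010 (3 bits).
Byte 2: 0xBE = 10111110 (10xxxxxx ✓), payload 111110.
Byte 3: 0xAA = 10101010 (10xxxxxx ✓), payload 101010.
Byte 4: 0xAC = 10101100 (10xxxxxx ✓), payload 101100.
Concatenate: 010111110101010101100 = 0xBEAAC (21 bits → U+BEAAC).

U+BEAAC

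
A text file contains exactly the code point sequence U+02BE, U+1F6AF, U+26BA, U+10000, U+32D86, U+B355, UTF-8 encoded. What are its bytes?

CA BE F0 9F 9A AF E2 9A BA F0 90 80 80 F0 B2 B6 86 EB 8D 95

U+02BE: 2-byte form → CA BE.
U+1F6AF: 4-byte form → F0 9F 9A AF.
U+26BA: 3-byte form → E2 9A BA.
U+10000: 4-byte form → F0 90 80 80.
U+32D86: 4-byte form → F0 B2 B6 86.
U+B355: 3-byte form → EB 8D 95.
Concatenated (20 bytes): CA BE F0 9F 9A AF E2 9A BA F0 90 80 80 F0 B2 B6 86 EB 8D 95.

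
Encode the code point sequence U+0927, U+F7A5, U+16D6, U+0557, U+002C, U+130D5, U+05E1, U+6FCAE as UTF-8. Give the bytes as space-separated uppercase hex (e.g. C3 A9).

E0 A4 A7 EF 9E A5 E1 9B 96 D5 97 2C F0 93 83 95 D7 A1 F1 AF B2 AE

U+0927: 3-byte form → E0 A4 A7.
U+F7A5: 3-byte form → EF 9E A5.
U+16D6: 3-byte form → E1 9B 96.
U+0557: 2-byte form → D5 97.
U+002C: 1-byte form → 2C.
U+130D5: 4-byte form → F0 93 83 95.
U+05E1: 2-byte form → D7 A1.
U+6FCAE: 4-byte form → F1 AF B2 AE.
Concatenated (22 bytes): E0 A4 A7 EF 9E A5 E1 9B 96 D5 97 2C F0 93 83 95 D7 A1 F1 AF B2 AE.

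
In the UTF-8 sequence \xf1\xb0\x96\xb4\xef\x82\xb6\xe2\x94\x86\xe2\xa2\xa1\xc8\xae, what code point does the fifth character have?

U+022E

Offset 0: leading byte 0xF1 = 11110001 → 4-byte char #1 = F1 B0 96 B4.
Offset 4: leading byte 0xEF = 11101111 → 3-byte char #2 = EF 82 B6.
Offset 7: leading byte 0xE2 = 11100010 → 3-byte char #3 = E2 94 86.
Offset 10: leading byte 0xE2 = 11100010 → 3-byte char #4 = E2 A2 A1.
Offset 13: leading byte 0xC8 = 11001000 → 2-byte char #5 = C8 AE.
Leading byte 0xC8 = 11001000 matches 110xxxxx → 2-byte sequence.
Byte 1: 0xC8 = 11001000, payload 01000 (5 bits).
Byte 2: 0xAE = 10101110 (10xxxxxx ✓), payload 101110.
Concatenate: 01000101110 = 0x22E (11 bits → U+022E).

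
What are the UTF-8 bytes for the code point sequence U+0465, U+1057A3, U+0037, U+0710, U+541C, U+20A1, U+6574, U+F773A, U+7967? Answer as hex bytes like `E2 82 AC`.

U+0465: 2-byte form → D1 A5.
U+1057A3: 4-byte form → F4 85 9E A3.
U+0037: 1-byte form → 37.
U+0710: 2-byte form → DC 90.
U+541C: 3-byte form → E5 90 9C.
U+20A1: 3-byte form → E2 82 A1.
U+6574: 3-byte form → E6 95 B4.
U+F773A: 4-byte form → F3 B7 9C BA.
U+7967: 3-byte form → E7 A5 A7.
Concatenated (25 bytes): D1 A5 F4 85 9E A3 37 DC 90 E5 90 9C E2 82 A1 E6 95 B4 F3 B7 9C BA E7 A5 A7.

D1 A5 F4 85 9E A3 37 DC 90 E5 90 9C E2 82 A1 E6 95 B4 F3 B7 9C BA E7 A5 A7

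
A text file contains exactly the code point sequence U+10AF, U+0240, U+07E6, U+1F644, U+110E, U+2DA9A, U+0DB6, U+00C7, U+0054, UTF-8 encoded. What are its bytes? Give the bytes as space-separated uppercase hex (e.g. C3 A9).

U+10AF: 3-byte form → E1 82 AF.
U+0240: 2-byte form → C9 80.
U+07E6: 2-byte form → DF A6.
U+1F644: 4-byte form → F0 9F 99 84.
U+110E: 3-byte form → E1 84 8E.
U+2DA9A: 4-byte form → F0 AD AA 9A.
U+0DB6: 3-byte form → E0 B6 B6.
U+00C7: 2-byte form → C3 87.
U+0054: 1-byte form → 54.
Concatenated (24 bytes): E1 82 AF C9 80 DF A6 F0 9F 99 84 E1 84 8E F0 AD AA 9A E0 B6 B6 C3 87 54.

E1 82 AF C9 80 DF A6 F0 9F 99 84 E1 84 8E F0 AD AA 9A E0 B6 B6 C3 87 54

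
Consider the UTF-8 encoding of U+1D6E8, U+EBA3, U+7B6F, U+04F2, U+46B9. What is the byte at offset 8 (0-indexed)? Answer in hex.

U+1D6E8 → 4-byte form F0 9D 9B A8 at offsets 0–3.
U+EBA3 → 3-byte form EE AE A3 at offsets 4–6.
U+7B6F → 3-byte form E7 AD AF at offsets 7–9.
Offset 8 falls in char 3's range; it's byte 2 of E7 AD AF = 0xAD.

0xAD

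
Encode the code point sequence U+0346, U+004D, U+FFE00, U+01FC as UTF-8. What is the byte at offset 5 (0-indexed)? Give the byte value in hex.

U+0346 → 2-byte form CD 86 at offsets 0–1.
U+004D → 1-byte form 4D at offsets 2–2.
U+FFE00 → 4-byte form F3 BF B8 80 at offsets 3–6.
Offset 5 falls in char 3's range; it's byte 3 of F3 BF B8 80 = 0xB8.

0xB8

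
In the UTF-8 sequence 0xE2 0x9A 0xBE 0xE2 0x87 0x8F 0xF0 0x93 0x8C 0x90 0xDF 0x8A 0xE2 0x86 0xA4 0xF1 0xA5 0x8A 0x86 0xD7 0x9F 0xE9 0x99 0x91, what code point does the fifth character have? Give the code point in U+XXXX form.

U+21A4

Offset 0: leading byte 0xE2 = 11100010 → 3-byte char #1 = E2 9A BE.
Offset 3: leading byte 0xE2 = 11100010 → 3-byte char #2 = E2 87 8F.
Offset 6: leading byte 0xF0 = 11110000 → 4-byte char #3 = F0 93 8C 90.
Offset 10: leading byte 0xDF = 11011111 → 2-byte char #4 = DF 8A.
Offset 12: leading byte 0xE2 = 11100010 → 3-byte char #5 = E2 86 A4.
Leading byte 0xE2 = 11100010 matches 1110xxxx → 3-byte sequence.
Byte 1: 0xE2 = 11100010, payload 0010 (4 bits).
Byte 2: 0x86 = 10000110 (10xxxxxx ✓), payload 000110.
Byte 3: 0xA4 = 10100100 (10xxxxxx ✓), payload 100100.
Concatenate: 0010000110100100 = 0x21A4 (16 bits → U+21A4).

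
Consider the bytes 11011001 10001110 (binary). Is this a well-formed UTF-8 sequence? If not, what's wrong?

Leading byte 0xD9 = 11011001 → 2-byte form.
Continuation bytes 0x8E=10001110 all match 10xxxxxx.
Decoded value 0x64E is ≥ 0x80 (shortest form) and not a surrogate.

valid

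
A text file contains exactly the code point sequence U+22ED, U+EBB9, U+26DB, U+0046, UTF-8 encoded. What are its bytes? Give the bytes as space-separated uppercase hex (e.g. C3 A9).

E2 8B AD EE AE B9 E2 9B 9B 46

U+22ED: 3-byte form → E2 8B AD.
U+EBB9: 3-byte form → EE AE B9.
U+26DB: 3-byte form → E2 9B 9B.
U+0046: 1-byte form → 46.
Concatenated (10 bytes): E2 8B AD EE AE B9 E2 9B 9B 46.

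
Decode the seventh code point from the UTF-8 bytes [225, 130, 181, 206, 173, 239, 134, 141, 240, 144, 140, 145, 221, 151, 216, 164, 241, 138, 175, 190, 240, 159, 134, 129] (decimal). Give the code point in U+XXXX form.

U+4ABFE

Offset 0: leading byte 0xE1 = 11100001 → 3-byte char #1 = E1 82 B5.
Offset 3: leading byte 0xCE = 11001110 → 2-byte char #2 = CE AD.
Offset 5: leading byte 0xEF = 11101111 → 3-byte char #3 = EF 86 8D.
Offset 8: leading byte 0xF0 = 11110000 → 4-byte char #4 = F0 90 8C 91.
Offset 12: leading byte 0xDD = 11011101 → 2-byte char #5 = DD 97.
Offset 14: leading byte 0xD8 = 11011000 → 2-byte char #6 = D8 A4.
Offset 16: leading byte 0xF1 = 11110001 → 4-byte char #7 = F1 8A AF BE.
Leading byte 0xF1 = 11110001 matches 11110xxx → 4-byte sequence.
Byte 1: 0xF1 = 11110001, payload 001 (3 bits).
Byte 2: 0x8A = 10001010 (10xxxxxx ✓), payload 001010.
Byte 3: 0xAF = 10101111 (10xxxxxx ✓), payload 101111.
Byte 4: 0xBE = 10111110 (10xxxxxx ✓), payload 111110.
Concatenate: 001001010101111111110 = 0x4ABFE (21 bits → U+4ABFE).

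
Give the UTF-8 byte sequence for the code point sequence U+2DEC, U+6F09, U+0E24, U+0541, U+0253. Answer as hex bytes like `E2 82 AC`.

E2 B7 AC E6 BC 89 E0 B8 A4 D5 81 C9 93

U+2DEC: 3-byte form → E2 B7 AC.
U+6F09: 3-byte form → E6 BC 89.
U+0E24: 3-byte form → E0 B8 A4.
U+0541: 2-byte form → D5 81.
U+0253: 2-byte form → C9 93.
Concatenated (13 bytes): E2 B7 AC E6 BC 89 E0 B8 A4 D5 81 C9 93.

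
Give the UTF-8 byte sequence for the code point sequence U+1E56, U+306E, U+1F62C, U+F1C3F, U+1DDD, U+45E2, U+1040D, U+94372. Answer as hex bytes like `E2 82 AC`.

E1 B9 96 E3 81 AE F0 9F 98 AC F3 B1 B0 BF E1 B7 9D E4 97 A2 F0 90 90 8D F2 94 8D B2

U+1E56: 3-byte form → E1 B9 96.
U+306E: 3-byte form → E3 81 AE.
U+1F62C: 4-byte form → F0 9F 98 AC.
U+F1C3F: 4-byte form → F3 B1 B0 BF.
U+1DDD: 3-byte form → E1 B7 9D.
U+45E2: 3-byte form → E4 97 A2.
U+1040D: 4-byte form → F0 90 90 8D.
U+94372: 4-byte form → F2 94 8D B2.
Concatenated (28 bytes): E1 B9 96 E3 81 AE F0 9F 98 AC F3 B1 B0 BF E1 B7 9D E4 97 A2 F0 90 90 8D F2 94 8D B2.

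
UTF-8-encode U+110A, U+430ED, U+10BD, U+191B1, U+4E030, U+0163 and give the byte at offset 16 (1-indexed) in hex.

0x8E

1-indexed offset 16 is 0-indexed offset 15.
U+110A → 3-byte form E1 84 8A at offsets 0–2.
U+430ED → 4-byte form F1 83 83 AD at offsets 3–6.
U+10BD → 3-byte form E1 82 BD at offsets 7–9.
U+191B1 → 4-byte form F0 99 86 B1 at offsets 10–13.
U+4E030 → 4-byte form F1 8E 80 B0 at offsets 14–17.
Offset 15 falls in char 5's range; it's byte 2 of F1 8E 80 B0 = 0x8E.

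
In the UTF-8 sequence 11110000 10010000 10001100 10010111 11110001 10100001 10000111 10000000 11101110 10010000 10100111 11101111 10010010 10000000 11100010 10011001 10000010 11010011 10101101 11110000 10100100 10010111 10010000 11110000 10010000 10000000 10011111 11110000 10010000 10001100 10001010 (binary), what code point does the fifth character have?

U+2642

Offset 0: leading byte 0xF0 = 11110000 → 4-byte char #1 = F0 90 8C 97.
Offset 4: leading byte 0xF1 = 11110001 → 4-byte char #2 = F1 A1 87 80.
Offset 8: leading byte 0xEE = 11101110 → 3-byte char #3 = EE 90 A7.
Offset 11: leading byte 0xEF = 11101111 → 3-byte char #4 = EF 92 80.
Offset 14: leading byte 0xE2 = 11100010 → 3-byte char #5 = E2 99 82.
Leading byte 0xE2 = 11100010 matches 1110xxxx → 3-byte sequence.
Byte 1: 0xE2 = 11100010, payload 0010 (4 bits).
Byte 2: 0x99 = 10011001 (10xxxxxx ✓), payload 011001.
Byte 3: 0x82 = 10000010 (10xxxxxx ✓), payload 000010.
Concatenate: 0010011001000010 = 0x2642 (16 bits → U+2642).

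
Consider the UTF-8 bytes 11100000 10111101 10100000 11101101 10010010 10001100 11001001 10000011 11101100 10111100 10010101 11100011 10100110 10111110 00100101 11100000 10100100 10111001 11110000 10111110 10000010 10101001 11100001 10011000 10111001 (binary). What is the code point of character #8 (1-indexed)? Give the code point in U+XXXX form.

Offset 0: leading byte 0xE0 = 11100000 → 3-byte char #1 = E0 BD A0.
Offset 3: leading byte 0xED = 11101101 → 3-byte char #2 = ED 92 8C.
Offset 6: leading byte 0xC9 = 11001001 → 2-byte char #3 = C9 83.
Offset 8: leading byte 0xEC = 11101100 → 3-byte char #4 = EC BC 95.
Offset 11: leading byte 0xE3 = 11100011 → 3-byte char #5 = E3 A6 BE.
Offset 14: leading byte 0x25 = 00100101 → 1-byte char #6 = 25.
Offset 15: leading byte 0xE0 = 11100000 → 3-byte char #7 = E0 A4 B9.
Offset 18: leading byte 0xF0 = 11110000 → 4-byte char #8 = F0 BE 82 A9.
Leading byte 0xF0 = 11110000 matches 11110xxx → 4-byte sequence.
Byte 1: 0xF0 = 11110000, payload 000 (3 bits).
Byte 2: 0xBE = 10111110 (10xxxxxx ✓), payload 111110.
Byte 3: 0x82 = 10000010 (10xxxxxx ✓), payload 000010.
Byte 4: 0xA9 = 10101001 (10xxxxxx ✓), payload 101001.
Concatenate: 000111110000010101001 = 0x3E0A9 (21 bits → U+3E0A9).

U+3E0A9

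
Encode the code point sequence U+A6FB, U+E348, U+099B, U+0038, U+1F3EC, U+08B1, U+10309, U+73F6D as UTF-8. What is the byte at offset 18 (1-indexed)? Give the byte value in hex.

0xF0

1-indexed offset 18 is 0-indexed offset 17.
U+A6FB → 3-byte form EA 9B BB at offsets 0–2.
U+E348 → 3-byte form EE 8D 88 at offsets 3–5.
U+099B → 3-byte form E0 A6 9B at offsets 6–8.
U+0038 → 1-byte form 38 at offsets 9–9.
U+1F3EC → 4-byte form F0 9F 8F AC at offsets 10–13.
U+08B1 → 3-byte form E0 A2 B1 at offsets 14–16.
U+10309 → 4-byte form F0 90 8C 89 at offsets 17–20.
Offset 17 falls in char 7's range; it's byte 1 of F0 90 8C 89 = 0xF0.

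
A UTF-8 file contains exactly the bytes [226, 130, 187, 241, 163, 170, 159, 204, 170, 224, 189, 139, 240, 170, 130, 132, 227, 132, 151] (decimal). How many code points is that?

Byte at offset 0: 0xE2 = 11100010 → 3-byte char (#1). Advance 3.
Byte at offset 3: 0xF1 = 11110001 → 4-byte char (#2). Advance 4.
Byte at offset 7: 0xCC = 11001100 → 2-byte char (#3). Advance 2.
Byte at offset 9: 0xE0 = 11100000 → 3-byte char (#4). Advance 3.
Byte at offset 12: 0xF0 = 11110000 → 4-byte char (#5). Advance 4.
Byte at offset 16: 0xE3 = 11100011 → 3-byte char (#6). Advance 3.
Reached end at offset 19 after 6 code points.

6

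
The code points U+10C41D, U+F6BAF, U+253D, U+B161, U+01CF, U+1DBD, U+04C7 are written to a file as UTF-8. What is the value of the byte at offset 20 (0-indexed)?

U+10C41D → 4-byte form F4 8C 90 9D at offsets 0–3.
U+F6BAF → 4-byte form F3 B6 AE AF at offsets 4–7.
U+253D → 3-byte form E2 94 BD at offsets 8–10.
U+B161 → 3-byte form EB 85 A1 at offsets 11–13.
U+01CF → 2-byte form C7 8F at offsets 14–15.
U+1DBD → 3-byte form E1 B6 BD at offsets 16–18.
U+04C7 → 2-byte form D3 87 at offsets 19–20.
Offset 20 falls in char 7's range; it's byte 2 of D3 87 = 0x87.

0x87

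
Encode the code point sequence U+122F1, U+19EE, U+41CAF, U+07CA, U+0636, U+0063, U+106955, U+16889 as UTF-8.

F0 92 8B B1 E1 A7 AE F1 81 B2 AF DF 8A D8 B6 63 F4 86 A5 95 F0 96 A2 89

U+122F1: 4-byte form → F0 92 8B B1.
U+19EE: 3-byte form → E1 A7 AE.
U+41CAF: 4-byte form → F1 81 B2 AF.
U+07CA: 2-byte form → DF 8A.
U+0636: 2-byte form → D8 B6.
U+0063: 1-byte form → 63.
U+106955: 4-byte form → F4 86 A5 95.
U+16889: 4-byte form → F0 96 A2 89.
Concatenated (24 bytes): F0 92 8B B1 E1 A7 AE F1 81 B2 AF DF 8A D8 B6 63 F4 86 A5 95 F0 96 A2 89.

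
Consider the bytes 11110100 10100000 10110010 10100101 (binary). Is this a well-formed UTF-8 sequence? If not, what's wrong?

Leading byte 0xF4 = 11110100 → 4-byte form.
Payload = 0x120CA5, which exceeds U+10FFFF, the maximum Unicode code point. (Leading bytes F5–FF, or F4 followed by ≥ 0x90, are invalid.)

invalid (encodes a value above U+10FFFF)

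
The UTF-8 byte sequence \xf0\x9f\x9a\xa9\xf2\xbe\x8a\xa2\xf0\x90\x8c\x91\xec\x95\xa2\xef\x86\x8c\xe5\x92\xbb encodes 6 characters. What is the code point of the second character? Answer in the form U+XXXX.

Offset 0: leading byte 0xF0 = 11110000 → 4-byte char #1 = F0 9F 9A A9.
Offset 4: leading byte 0xF2 = 11110010 → 4-byte char #2 = F2 BE 8A A2.
Leading byte 0xF2 = 11110010 matches 11110xxx → 4-byte sequence.
Byte 1: 0xF2 = 11110010, payload 010 (3 bits).
Byte 2: 0xBE = 10111110 (10xxxxxx ✓), payload 111110.
Byte 3: 0x8A = 10001010 (10xxxxxx ✓), payload 001010.
Byte 4: 0xA2 = 10100010 (10xxxxxx ✓), payload 100010.
Concatenate: 010111110001010100010 = 0xBE2A2 (21 bits → U+BE2A2).

U+BE2A2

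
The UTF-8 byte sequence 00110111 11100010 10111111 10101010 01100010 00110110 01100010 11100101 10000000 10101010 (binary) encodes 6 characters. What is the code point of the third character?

U+0062

Offset 0: leading byte 0x37 = 00110111 → 1-byte char #1 = 37.
Offset 1: leading byte 0xE2 = 11100010 → 3-byte char #2 = E2 BF AA.
Offset 4: leading byte 0x62 = 01100010 → 1-byte char #3 = 62.
Leading byte 0x62 = 01100010 matches 0xxxxxxx → 1-byte sequence.
Byte 1: 0x62 = 01100010, payload 1100010 (7 bits).
Concatenate: 1100010 = 0x62 (7 bits → U+0062).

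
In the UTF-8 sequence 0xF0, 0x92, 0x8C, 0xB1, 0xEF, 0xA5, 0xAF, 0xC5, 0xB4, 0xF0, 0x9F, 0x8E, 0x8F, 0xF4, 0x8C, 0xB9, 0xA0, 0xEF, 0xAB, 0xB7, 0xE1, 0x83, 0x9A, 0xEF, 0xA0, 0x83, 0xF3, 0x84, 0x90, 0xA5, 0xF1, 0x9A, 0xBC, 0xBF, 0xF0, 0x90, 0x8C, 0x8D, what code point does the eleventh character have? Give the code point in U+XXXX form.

Offset 0: leading byte 0xF0 = 11110000 → 4-byte char #1 = F0 92 8C B1.
Offset 4: leading byte 0xEF = 11101111 → 3-byte char #2 = EF A5 AF.
Offset 7: leading byte 0xC5 = 11000101 → 2-byte char #3 = C5 B4.
Offset 9: leading byte 0xF0 = 11110000 → 4-byte char #4 = F0 9F 8E 8F.
Offset 13: leading byte 0xF4 = 11110100 → 4-byte char #5 = F4 8C B9 A0.
Offset 17: leading byte 0xEF = 11101111 → 3-byte char #6 = EF AB B7.
Offset 20: leading byte 0xE1 = 11100001 → 3-byte char #7 = E1 83 9A.
Offset 23: leading byte 0xEF = 11101111 → 3-byte char #8 = EF A0 83.
Offset 26: leading byte 0xF3 = 11110011 → 4-byte char #9 = F3 84 90 A5.
Offset 30: leading byte 0xF1 = 11110001 → 4-byte char #10 = F1 9A BC BF.
Offset 34: leading byte 0xF0 = 11110000 → 4-byte char #11 = F0 90 8C 8D.
Leading byte 0xF0 = 11110000 matches 11110xxx → 4-byte sequence.
Byte 1: 0xF0 = 11110000, payload 000 (3 bits).
Byte 2: 0x90 = 10010000 (10xxxxxx ✓), payload 010000.
Byte 3: 0x8C = 10001100 (10xxxxxx ✓), payload 001100.
Byte 4: 0x8D = 10001101 (10xxxxxx ✓), payload 001101.
Concatenate: 000010000001100001101 = 0x1030D (21 bits → U+1030D).

U+1030D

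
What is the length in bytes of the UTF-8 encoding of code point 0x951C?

3

U+951C = 0x951C. UTF-8 uses 1 byte below 0x80, 2 below 0x800, 3 below 0x10000, 4 up to 0x10FFFF. 0x951C is in U+0800–U+FFFF → 3 bytes.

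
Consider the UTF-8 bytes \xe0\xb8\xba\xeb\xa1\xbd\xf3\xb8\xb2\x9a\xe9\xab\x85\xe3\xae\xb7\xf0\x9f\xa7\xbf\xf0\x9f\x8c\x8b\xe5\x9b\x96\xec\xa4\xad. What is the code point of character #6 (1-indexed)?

Offset 0: leading byte 0xE0 = 11100000 → 3-byte char #1 = E0 B8 BA.
Offset 3: leading byte 0xEB = 11101011 → 3-byte char #2 = EB A1 BD.
Offset 6: leading byte 0xF3 = 11110011 → 4-byte char #3 = F3 B8 B2 9A.
Offset 10: leading byte 0xE9 = 11101001 → 3-byte char #4 = E9 AB 85.
Offset 13: leading byte 0xE3 = 11100011 → 3-byte char #5 = E3 AE B7.
Offset 16: leading byte 0xF0 = 11110000 → 4-byte char #6 = F0 9F A7 BF.
Leading byte 0xF0 = 11110000 matches 11110xxx → 4-byte sequence.
Byte 1: 0xF0 = 11110000, payload 000 (3 bits).
Byte 2: 0x9F = 10011111 (10xxxxxx ✓), payload 011111.
Byte 3: 0xA7 = 10100111 (10xxxxxx ✓), payload 100111.
Byte 4: 0xBF = 10111111 (10xxxxxx ✓), payload 111111.
Concatenate: 000011111100111111111 = 0x1F9FF (21 bits → U+1F9FF).

U+1F9FF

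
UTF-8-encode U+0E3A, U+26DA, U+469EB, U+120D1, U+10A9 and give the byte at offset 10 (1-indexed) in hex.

1-indexed offset 10 is 0-indexed offset 9.
U+0E3A → 3-byte form E0 B8 BA at offsets 0–2.
U+26DA → 3-byte form E2 9B 9A at offsets 3–5.
U+469EB → 4-byte form F1 86 A7 AB at offsets 6–9.
Offset 9 falls in char 3's range; it's byte 4 of F1 86 A7 AB = 0xAB.

0xAB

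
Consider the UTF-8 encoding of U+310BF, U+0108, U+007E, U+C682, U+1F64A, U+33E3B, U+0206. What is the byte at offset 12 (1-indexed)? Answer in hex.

0x9F

1-indexed offset 12 is 0-indexed offset 11.
U+310BF → 4-byte form F0 B1 82 BF at offsets 0–3.
U+0108 → 2-byte form C4 88 at offsets 4–5.
U+007E → 1-byte form 7E at offsets 6–6.
U+C682 → 3-byte form EC 9A 82 at offsets 7–9.
U+1F64A → 4-byte form F0 9F 99 8A at offsets 10–13.
Offset 11 falls in char 5's range; it's byte 2 of F0 9F 99 8A = 0x9F.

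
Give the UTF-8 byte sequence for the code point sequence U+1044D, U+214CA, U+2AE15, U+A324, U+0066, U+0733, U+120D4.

F0 90 91 8D F0 A1 93 8A F0 AA B8 95 EA 8C A4 66 DC B3 F0 92 83 94

U+1044D: 4-byte form → F0 90 91 8D.
U+214CA: 4-byte form → F0 A1 93 8A.
U+2AE15: 4-byte form → F0 AA B8 95.
U+A324: 3-byte form → EA 8C A4.
U+0066: 1-byte form → 66.
U+0733: 2-byte form → DC B3.
U+120D4: 4-byte form → F0 92 83 94.
Concatenated (22 bytes): F0 90 91 8D F0 A1 93 8A F0 AA B8 95 EA 8C A4 66 DC B3 F0 92 83 94.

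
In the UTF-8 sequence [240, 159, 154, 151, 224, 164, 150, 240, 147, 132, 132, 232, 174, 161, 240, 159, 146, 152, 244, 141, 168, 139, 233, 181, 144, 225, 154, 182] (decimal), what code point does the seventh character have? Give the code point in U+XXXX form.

Offset 0: leading byte 0xF0 = 11110000 → 4-byte char #1 = F0 9F 9A 97.
Offset 4: leading byte 0xE0 = 11100000 → 3-byte char #2 = E0 A4 96.
Offset 7: leading byte 0xF0 = 11110000 → 4-byte char #3 = F0 93 84 84.
Offset 11: leading byte 0xE8 = 11101000 → 3-byte char #4 = E8 AE A1.
Offset 14: leading byte 0xF0 = 11110000 → 4-byte char #5 = F0 9F 92 98.
Offset 18: leading byte 0xF4 = 11110100 → 4-byte char #6 = F4 8D A8 8B.
Offset 22: leading byte 0xE9 = 11101001 → 3-byte char #7 = E9 B5 90.
Leading byte 0xE9 = 11101001 matches 1110xxxx → 3-byte sequence.
Byte 1: 0xE9 = 11101001, payload 1001 (4 bits).
Byte 2: 0xB5 = 10110101 (10xxxxxx ✓), payload 110101.
Byte 3: 0x90 = 10010000 (10xxxxxx ✓), payload 010000.
Concatenate: 1001110101010000 = 0x9D50 (16 bits → U+9D50).

U+9D50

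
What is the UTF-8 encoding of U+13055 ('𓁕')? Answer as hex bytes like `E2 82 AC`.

F0 93 81 95

U+13055 = 0x13055 = 77909 decimal. In range U+10000–U+10FFFF → 4-byte form: 11110xxx 10xxxxxx 10xxxxxx 10xxxxxx.
Binary (21 bits): 000010011000001010101.
Split 3+6+6+6: 000 | 010011 | 000001 | 010101.
Byte 1: 11110000 = 0xF0.
Byte 2: 10010011 = 0x93.
Byte 3: 10000001 = 0x81.
Byte 4: 10010101 = 0x95.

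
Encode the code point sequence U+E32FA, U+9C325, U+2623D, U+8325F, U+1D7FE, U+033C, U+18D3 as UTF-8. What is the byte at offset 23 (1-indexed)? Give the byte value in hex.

0xE1

1-indexed offset 23 is 0-indexed offset 22.
U+E32FA → 4-byte form F3 A3 8B BA at offsets 0–3.
U+9C325 → 4-byte form F2 9C 8C A5 at offsets 4–7.
U+2623D → 4-byte form F0 A6 88 BD at offsets 8–11.
U+8325F → 4-byte form F2 83 89 9F at offsets 12–15.
U+1D7FE → 4-byte form F0 9D 9F BE at offsets 16–19.
U+033C → 2-byte form CC BC at offsets 20–21.
U+18D3 → 3-byte form E1 A3 93 at offsets 22–24.
Offset 22 falls in char 7's range; it's byte 1 of E1 A3 93 = 0xE1.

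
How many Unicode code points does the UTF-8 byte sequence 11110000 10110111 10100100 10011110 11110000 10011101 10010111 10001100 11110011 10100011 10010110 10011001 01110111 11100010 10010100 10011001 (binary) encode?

Byte at offset 0: 0xF0 = 11110000 → 4-byte char (#1). Advance 4.
Byte at offset 4: 0xF0 = 11110000 → 4-byte char (#2). Advance 4.
Byte at offset 8: 0xF3 = 11110011 → 4-byte char (#3). Advance 4.
Byte at offset 12: 0x77 = 01110111 → 1-byte char (#4). Advance 1.
Byte at offset 13: 0xE2 = 11100010 → 3-byte char (#5). Advance 3.
Reached end at offset 16 after 5 code points.

5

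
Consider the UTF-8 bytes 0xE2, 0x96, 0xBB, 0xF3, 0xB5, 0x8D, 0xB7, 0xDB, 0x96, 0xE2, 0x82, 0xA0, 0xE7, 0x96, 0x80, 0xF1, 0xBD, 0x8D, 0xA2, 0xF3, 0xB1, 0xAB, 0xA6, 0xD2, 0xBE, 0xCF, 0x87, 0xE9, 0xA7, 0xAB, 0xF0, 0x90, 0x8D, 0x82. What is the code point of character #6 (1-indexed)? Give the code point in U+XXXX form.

U+7D362

Offset 0: leading byte 0xE2 = 11100010 → 3-byte char #1 = E2 96 BB.
Offset 3: leading byte 0xF3 = 11110011 → 4-byte char #2 = F3 B5 8D B7.
Offset 7: leading byte 0xDB = 11011011 → 2-byte char #3 = DB 96.
Offset 9: leading byte 0xE2 = 11100010 → 3-byte char #4 = E2 82 A0.
Offset 12: leading byte 0xE7 = 11100111 → 3-byte char #5 = E7 96 80.
Offset 15: leading byte 0xF1 = 11110001 → 4-byte char #6 = F1 BD 8D A2.
Leading byte 0xF1 = 11110001 matches 11110xxx → 4-byte sequence.
Byte 1: 0xF1 = 11110001, payload 001 (3 bits).
Byte 2: 0xBD = 10111101 (10xxxxxx ✓), payload 111101.
Byte 3: 0x8D = 10001101 (10xxxxxx ✓), payload 001101.
Byte 4: 0xA2 = 10100010 (10xxxxxx ✓), payload 100010.
Concatenate: 001111101001101100010 = 0x7D362 (21 bits → U+7D362).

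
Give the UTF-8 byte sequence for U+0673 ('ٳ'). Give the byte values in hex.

U+0673 = 0x673 = 1651 decimal. In range U+0080–U+07FF → 2-byte form: 110xxxxx 10xxxxxx.
Binary (11 bits): 11001110011.
Split 5+6: 11001 | 110011.
Byte 1: 11011001 = 0xD9.
Byte 2: 10110011 = 0xB3.

D9 B3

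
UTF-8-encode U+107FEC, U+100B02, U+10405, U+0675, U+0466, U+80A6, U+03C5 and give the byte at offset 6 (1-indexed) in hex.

1-indexed offset 6 is 0-indexed offset 5.
U+107FEC → 4-byte form F4 87 BF AC at offsets 0–3.
U+100B02 → 4-byte form F4 80 AC 82 at offsets 4–7.
Offset 5 falls in char 2's range; it's byte 2 of F4 80 AC 82 = 0x80.

0x80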